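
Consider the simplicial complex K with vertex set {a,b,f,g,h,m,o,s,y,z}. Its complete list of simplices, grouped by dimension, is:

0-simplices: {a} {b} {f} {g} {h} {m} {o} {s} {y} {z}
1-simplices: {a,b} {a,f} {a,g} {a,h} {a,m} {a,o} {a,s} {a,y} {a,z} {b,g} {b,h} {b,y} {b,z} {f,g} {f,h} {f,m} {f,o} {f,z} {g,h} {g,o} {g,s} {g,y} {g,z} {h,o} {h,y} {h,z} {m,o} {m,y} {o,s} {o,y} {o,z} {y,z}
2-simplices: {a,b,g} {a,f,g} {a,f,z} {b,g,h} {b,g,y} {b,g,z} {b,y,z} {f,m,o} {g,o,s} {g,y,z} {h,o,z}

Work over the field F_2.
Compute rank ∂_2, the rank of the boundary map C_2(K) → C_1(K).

n_0=10 n_1=32 n_2=11  [Z2]
∂1: piv[ab,af,ag,ah,am,ao,as,ay,az] rk=9  ker:bg,bh,by,bz,fg,fh,fm,fo,fz,gh,go,gs,gy,gz,ho,hy,hz,mo,my,os,oy,oz,yz
∂2: piv[abg,afg,afz,bgh,bgy,bgz,byz,fmo,gos,hoz] rk=10  ker:gyz
rk∂_2=10

rank∂_2=10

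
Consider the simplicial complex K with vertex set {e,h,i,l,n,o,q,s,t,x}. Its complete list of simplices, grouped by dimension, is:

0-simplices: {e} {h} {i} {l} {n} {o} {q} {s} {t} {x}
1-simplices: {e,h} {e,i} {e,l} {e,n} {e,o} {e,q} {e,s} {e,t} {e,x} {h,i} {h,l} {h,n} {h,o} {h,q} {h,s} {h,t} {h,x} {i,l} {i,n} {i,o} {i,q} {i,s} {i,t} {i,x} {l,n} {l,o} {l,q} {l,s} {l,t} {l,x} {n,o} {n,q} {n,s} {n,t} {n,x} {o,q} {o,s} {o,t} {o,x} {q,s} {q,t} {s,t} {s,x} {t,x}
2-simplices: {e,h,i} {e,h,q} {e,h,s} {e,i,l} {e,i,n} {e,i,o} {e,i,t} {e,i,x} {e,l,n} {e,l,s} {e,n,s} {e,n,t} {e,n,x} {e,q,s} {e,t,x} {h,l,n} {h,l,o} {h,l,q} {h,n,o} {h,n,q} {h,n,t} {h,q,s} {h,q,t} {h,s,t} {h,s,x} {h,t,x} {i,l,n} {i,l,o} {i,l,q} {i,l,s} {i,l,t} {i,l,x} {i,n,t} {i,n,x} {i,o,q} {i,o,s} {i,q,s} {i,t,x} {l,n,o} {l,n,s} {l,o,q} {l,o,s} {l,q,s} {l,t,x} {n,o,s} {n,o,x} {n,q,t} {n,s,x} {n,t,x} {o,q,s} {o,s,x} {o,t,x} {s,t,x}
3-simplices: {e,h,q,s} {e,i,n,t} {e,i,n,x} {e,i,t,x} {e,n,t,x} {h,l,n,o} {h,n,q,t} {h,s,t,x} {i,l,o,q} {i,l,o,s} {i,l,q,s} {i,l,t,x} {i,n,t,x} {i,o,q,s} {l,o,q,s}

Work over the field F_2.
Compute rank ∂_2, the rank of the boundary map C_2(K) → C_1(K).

n_0=10 n_1=44 n_2=53 n_3=15  [Z2]
∂1: piv[eh,ei,el,en,eo,eq,es,et,ex] rk=9  ker:hi,hl,hn,ho,hq,hs,ht,hx,il,in,io,iq,is,it,ix,ln,lo,lq,ls,lt,lx,no,nq,ns,nt,nx,oq,os,ot,ox,qs,qt,st,sx,tx
∂2: piv[ehi,ehq,ehs,eil,ein,eio,eit,eix,eln,els,ens,ent,enx,eqs,etx,hln,hlo,hlq,hno,hnq,hnt,hqt,hst,hsx,htx,ilo,ilq,ils,ilt,ilx,ioq,ios,iqs,nox,otx] rk=35  ker:hqs,iln,int,inx,itx,lno,lns,loq,los,lqs,ltx,nos,nqt,nsx,ntx,oqs,osx,stx
∂3: piv[ehqs,eint,einx,eitx,entx,hlno,hnqt,hstx,iloq,ilos,ilqs,iltx,ioqs] rk=13  ker:intx,loqs
rk∂_2=35

rank∂_2=35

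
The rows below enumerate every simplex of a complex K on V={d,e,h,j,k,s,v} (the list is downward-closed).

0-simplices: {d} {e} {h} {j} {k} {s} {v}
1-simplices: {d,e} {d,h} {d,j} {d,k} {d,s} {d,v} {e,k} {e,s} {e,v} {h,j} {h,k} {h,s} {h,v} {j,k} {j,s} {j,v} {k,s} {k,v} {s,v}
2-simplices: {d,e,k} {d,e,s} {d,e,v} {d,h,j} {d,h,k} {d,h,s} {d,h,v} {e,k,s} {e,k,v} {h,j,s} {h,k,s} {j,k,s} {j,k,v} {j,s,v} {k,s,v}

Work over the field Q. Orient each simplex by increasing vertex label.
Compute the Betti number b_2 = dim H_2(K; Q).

b_2=2

n_0=7 n_1=19 n_2=15  [Q]
∂1: piv[de,dh,dj,dk,ds,dv] rk=6  ker:ek,es,ev,hj,hk,hs,hv,jk,js,jv,ks,kv,sv
∂2: piv[dek,des,dev,dhj,dhk,dhs,dhv,eks,ekv,hjs,jks,jkv,jsv] rk=13  ker:hks,ksv
b_2=(15−13)−0=2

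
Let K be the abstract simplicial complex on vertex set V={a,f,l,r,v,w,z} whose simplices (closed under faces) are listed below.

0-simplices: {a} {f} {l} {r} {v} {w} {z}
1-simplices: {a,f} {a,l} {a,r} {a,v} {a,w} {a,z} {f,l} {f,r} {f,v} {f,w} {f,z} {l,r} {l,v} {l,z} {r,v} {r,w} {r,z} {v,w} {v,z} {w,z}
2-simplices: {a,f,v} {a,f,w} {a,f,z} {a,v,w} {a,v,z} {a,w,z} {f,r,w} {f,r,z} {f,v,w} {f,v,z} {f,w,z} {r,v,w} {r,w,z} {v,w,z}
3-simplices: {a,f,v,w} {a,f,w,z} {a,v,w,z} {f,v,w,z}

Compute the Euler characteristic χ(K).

n_0=7 n_1=20 n_2=14 n_3=4
χ=+7−20+14−4=-3

χ(K)=-3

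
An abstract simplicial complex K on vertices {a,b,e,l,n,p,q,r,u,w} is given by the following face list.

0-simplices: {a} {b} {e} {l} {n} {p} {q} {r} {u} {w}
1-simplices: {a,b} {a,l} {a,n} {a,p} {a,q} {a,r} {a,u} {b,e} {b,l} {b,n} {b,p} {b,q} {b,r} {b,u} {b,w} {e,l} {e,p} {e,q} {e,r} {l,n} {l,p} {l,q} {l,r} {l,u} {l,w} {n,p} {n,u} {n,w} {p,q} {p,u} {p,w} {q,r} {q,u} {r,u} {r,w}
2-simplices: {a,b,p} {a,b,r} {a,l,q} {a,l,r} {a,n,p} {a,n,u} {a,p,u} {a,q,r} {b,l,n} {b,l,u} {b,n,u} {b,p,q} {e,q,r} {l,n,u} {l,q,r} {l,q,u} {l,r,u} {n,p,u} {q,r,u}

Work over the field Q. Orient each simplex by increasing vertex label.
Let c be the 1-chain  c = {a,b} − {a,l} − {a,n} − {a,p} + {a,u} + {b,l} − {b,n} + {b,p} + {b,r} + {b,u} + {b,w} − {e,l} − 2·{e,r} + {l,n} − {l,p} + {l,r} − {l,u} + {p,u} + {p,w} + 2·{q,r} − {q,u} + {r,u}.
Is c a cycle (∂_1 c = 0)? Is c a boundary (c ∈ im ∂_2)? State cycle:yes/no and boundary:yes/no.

n_0=10 n_1=35 n_2=19  [Q]
∂1: piv[ab,al,an,ap,aq,ar,au,be,bw] rk=9  ker:bl,bn,bp,bq,br,bu,el,ep,eq,er,ln,lp,lq,lr,lu,lw,np,nu,nw,pq,pu,pw,qr,qu,ru,rw
∂2: piv[abp,abr,alq,alr,anp,anu,apu,aqr,bln,blu,bnu,bpq,eqr,lqu,lru] rk=15  ker:lnu,lqr,npu,qru
∂1c = {a} − 3·{b} + 3·{e} − {l} − {n} − 3·{p} − {q} + {r} + 2·{u} + 2·{w}

cycle:no boundary:no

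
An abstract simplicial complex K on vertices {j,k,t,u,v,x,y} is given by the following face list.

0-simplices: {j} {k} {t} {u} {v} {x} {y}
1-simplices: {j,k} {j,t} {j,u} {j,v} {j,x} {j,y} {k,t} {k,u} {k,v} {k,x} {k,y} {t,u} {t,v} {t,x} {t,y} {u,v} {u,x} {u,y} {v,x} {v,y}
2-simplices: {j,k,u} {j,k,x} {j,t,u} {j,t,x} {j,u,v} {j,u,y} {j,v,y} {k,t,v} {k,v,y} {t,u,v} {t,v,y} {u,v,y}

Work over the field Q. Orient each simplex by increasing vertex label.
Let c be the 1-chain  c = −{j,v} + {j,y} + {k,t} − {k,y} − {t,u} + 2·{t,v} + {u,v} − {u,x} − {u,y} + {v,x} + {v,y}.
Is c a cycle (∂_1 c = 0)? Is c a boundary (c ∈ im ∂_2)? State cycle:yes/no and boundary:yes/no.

cycle:yes boundary:no

n_0=7 n_1=20 n_2=12  [Q]
∂1: piv[jk,jt,ju,jv,jx,jy] rk=6  ker:kt,ku,kv,kx,ky,tu,tv,tx,ty,uv,ux,uy,vx,vy
∂2: piv[jku,jkx,jtu,jtx,juv,juy,jvy,ktv,kvy,tuv,tvy] rk=11  ker:uvy
∂1c = 0
c vs im∂2: residual ≠ 0 ⇒ not boundary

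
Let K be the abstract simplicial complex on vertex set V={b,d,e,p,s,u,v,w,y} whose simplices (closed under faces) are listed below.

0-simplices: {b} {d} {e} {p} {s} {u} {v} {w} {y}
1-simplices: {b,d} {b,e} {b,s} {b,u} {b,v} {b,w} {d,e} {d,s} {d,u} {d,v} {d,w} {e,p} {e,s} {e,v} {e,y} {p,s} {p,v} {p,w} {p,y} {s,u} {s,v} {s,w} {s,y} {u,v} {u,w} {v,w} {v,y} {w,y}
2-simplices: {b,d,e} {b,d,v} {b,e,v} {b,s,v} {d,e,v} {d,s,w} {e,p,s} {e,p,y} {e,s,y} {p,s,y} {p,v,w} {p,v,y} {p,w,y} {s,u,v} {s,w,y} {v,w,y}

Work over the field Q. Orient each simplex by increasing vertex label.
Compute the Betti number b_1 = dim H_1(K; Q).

n_0=9 n_1=28 n_2=16  [Q]
∂1: piv[bd,be,bs,bu,bv,bw,ep,ey] rk=8  ker:de,ds,du,dv,dw,es,ev,ps,pv,pw,py,su,sv,sw,sy,uv,uw,vw,vy,wy
∂2: piv[bde,bdv,bev,bsv,dsw,eps,epy,esy,pvw,pvy,pwy,suv,swy] rk=13  ker:dev,psy,vwy
b_1=(28−8)−13=7

b_1=7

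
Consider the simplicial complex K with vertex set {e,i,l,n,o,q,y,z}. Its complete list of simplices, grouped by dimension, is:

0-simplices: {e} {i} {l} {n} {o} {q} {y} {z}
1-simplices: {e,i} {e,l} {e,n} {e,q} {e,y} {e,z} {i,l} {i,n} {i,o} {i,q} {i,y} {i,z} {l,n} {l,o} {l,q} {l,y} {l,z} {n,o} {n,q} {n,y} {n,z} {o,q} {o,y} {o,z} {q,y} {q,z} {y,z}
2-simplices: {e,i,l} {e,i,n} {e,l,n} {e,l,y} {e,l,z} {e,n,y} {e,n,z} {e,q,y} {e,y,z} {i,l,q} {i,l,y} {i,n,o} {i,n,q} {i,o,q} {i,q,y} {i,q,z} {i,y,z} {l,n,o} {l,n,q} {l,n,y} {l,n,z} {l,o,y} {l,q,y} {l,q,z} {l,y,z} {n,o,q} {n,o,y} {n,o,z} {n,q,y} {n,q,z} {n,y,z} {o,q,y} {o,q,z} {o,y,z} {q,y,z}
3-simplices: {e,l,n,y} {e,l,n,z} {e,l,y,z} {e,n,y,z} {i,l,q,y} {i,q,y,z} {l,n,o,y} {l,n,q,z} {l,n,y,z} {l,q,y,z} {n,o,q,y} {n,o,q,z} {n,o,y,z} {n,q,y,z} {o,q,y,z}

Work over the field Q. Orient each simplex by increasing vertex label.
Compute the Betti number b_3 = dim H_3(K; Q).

n_0=8 n_1=27 n_2=35 n_3=15  [Q]
∂1: piv[ei,el,en,eq,ey,ez,io] rk=7  ker:il,in,iq,iy,iz,ln,lo,lq,ly,lz,no,nq,ny,nz,oq,oy,oz,qy,qz,yz
∂2: piv[eil,ein,eln,ely,elz,eny,enz,eqy,eyz,ilq,ily,ino,inq,ioq,iqy,iqz,iyz,lno,loy,noz] rk=20  ker:lnq,lny,lnz,lqy,lqz,lyz,noq,noy,nqy,nqz,nyz,oqy,oqz,oyz,qyz
∂3: piv[elny,elnz,elyz,enyz,ilqy,iqyz,lnoy,lnqz,lqyz,noqy,noqz,noyz,nqyz] rk=13  ker:lnyz,oqyz
b_3=(15−13)−0=2

b_3=2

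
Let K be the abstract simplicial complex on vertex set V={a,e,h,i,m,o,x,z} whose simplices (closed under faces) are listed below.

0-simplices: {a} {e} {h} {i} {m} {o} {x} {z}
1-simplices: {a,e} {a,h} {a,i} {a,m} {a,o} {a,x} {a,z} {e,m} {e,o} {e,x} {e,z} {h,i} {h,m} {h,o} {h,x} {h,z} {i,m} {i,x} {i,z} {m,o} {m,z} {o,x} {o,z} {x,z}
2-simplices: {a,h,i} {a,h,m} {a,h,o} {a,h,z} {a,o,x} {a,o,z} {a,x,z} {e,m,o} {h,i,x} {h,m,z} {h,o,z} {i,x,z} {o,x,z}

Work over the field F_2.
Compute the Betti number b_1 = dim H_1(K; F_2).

b_1=6

n_0=8 n_1=24 n_2=13  [Z2]
∂1: piv[ae,ah,ai,am,ao,ax,az] rk=7  ker:em,eo,ex,ez,hi,hm,ho,hx,hz,im,ix,iz,mo,mz,ox,oz,xz
∂2: piv[ahi,ahm,aho,ahz,aox,aoz,axz,emo,hix,hmz,ixz] rk=11  ker:hoz,oxz
b_1=(24−7)−11=6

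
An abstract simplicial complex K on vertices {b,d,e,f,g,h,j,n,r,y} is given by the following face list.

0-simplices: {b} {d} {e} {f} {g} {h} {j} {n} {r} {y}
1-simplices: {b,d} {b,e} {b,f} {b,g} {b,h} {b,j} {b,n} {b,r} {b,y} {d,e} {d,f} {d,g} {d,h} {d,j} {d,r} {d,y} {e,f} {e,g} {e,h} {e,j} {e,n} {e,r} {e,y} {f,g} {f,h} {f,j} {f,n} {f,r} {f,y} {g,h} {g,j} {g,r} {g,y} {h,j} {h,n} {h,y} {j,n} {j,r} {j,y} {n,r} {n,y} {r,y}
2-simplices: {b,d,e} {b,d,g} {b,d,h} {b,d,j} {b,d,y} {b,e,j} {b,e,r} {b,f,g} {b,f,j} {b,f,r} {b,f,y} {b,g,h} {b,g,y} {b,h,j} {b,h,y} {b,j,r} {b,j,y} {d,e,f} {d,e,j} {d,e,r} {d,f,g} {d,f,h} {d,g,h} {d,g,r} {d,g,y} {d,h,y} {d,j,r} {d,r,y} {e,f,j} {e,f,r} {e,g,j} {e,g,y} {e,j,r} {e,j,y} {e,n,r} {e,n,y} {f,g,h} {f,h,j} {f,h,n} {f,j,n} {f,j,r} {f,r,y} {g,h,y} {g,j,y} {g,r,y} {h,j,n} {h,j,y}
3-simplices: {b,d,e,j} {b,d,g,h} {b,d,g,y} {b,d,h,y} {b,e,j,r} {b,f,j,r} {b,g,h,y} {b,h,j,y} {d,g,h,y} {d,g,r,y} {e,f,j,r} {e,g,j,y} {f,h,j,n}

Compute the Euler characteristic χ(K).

χ(K)=2

n_0=10 n_1=42 n_2=47 n_3=13
χ=+10−42+47−13=2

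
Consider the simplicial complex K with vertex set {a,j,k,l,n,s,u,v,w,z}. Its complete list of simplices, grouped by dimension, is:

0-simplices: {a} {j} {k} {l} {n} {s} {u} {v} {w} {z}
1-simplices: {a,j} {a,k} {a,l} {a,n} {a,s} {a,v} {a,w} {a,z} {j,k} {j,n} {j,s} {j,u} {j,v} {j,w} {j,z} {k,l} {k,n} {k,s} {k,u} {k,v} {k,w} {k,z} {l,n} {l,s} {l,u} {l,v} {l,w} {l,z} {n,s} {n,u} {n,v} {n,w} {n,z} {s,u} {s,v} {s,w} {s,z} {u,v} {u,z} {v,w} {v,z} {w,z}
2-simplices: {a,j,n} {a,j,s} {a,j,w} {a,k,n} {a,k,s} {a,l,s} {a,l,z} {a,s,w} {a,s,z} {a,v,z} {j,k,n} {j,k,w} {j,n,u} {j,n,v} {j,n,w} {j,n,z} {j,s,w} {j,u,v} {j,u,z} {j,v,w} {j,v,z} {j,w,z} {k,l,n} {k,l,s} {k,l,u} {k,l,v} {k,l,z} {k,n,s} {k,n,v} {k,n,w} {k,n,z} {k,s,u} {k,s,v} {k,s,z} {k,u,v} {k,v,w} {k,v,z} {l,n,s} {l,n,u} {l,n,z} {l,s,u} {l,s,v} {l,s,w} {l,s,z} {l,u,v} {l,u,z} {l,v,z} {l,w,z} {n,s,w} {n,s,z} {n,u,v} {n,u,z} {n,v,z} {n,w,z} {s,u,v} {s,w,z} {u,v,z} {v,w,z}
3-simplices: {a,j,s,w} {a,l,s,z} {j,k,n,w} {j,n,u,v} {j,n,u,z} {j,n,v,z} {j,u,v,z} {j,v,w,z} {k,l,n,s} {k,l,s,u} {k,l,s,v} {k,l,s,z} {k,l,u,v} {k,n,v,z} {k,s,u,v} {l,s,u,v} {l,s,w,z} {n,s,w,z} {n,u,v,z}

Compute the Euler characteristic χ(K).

χ(K)=7

n_0=10 n_1=42 n_2=58 n_3=19
χ=+10−42+58−19=7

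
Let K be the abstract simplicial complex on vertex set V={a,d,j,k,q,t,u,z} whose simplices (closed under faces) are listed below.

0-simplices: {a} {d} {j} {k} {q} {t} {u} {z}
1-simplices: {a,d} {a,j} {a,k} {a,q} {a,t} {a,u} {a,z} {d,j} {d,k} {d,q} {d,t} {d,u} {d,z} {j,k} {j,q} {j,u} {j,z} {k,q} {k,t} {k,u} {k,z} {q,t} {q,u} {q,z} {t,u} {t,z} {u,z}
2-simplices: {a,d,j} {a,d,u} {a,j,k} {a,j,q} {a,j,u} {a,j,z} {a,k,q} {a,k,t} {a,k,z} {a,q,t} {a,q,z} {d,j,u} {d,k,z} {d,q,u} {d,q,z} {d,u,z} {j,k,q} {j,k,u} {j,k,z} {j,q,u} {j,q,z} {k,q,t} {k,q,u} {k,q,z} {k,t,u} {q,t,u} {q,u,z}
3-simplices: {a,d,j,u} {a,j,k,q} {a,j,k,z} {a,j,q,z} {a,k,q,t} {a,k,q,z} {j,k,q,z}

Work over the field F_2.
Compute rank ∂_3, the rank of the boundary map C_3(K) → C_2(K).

rank∂_3=6

n_0=8 n_1=27 n_2=27 n_3=7  [Z2]
∂1: piv[ad,aj,ak,aq,at,au,az] rk=7  ker:dj,dk,dq,dt,du,dz,jk,jq,ju,jz,kq,kt,ku,kz,qt,qu,qz,tu,tz,uz
∂2: piv[adj,adu,ajk,ajq,aju,ajz,akq,akt,akz,aqt,aqz,dkz,dqu,dqz,duz,jku,jqu,ktu] rk=18  ker:dju,jkq,jkz,jqz,kqt,kqu,kqz,qtu,quz
∂3: piv[adju,ajkq,ajkz,ajqz,akqt,akqz] rk=6  ker:jkqz
rk∂_3=6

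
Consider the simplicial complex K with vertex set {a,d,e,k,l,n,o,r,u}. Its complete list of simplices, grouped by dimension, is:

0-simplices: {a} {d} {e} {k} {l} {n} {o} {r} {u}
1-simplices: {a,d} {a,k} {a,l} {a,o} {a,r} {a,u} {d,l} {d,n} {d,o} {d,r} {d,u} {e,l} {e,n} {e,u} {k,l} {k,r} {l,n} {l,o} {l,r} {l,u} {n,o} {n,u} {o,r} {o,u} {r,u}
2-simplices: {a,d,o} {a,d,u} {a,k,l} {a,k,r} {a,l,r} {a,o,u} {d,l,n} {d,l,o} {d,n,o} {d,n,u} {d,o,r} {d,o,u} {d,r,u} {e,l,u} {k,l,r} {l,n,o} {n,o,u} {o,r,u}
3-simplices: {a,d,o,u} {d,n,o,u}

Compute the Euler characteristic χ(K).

χ(K)=0

n_0=9 n_1=25 n_2=18 n_3=2
χ=+9−25+18−2=0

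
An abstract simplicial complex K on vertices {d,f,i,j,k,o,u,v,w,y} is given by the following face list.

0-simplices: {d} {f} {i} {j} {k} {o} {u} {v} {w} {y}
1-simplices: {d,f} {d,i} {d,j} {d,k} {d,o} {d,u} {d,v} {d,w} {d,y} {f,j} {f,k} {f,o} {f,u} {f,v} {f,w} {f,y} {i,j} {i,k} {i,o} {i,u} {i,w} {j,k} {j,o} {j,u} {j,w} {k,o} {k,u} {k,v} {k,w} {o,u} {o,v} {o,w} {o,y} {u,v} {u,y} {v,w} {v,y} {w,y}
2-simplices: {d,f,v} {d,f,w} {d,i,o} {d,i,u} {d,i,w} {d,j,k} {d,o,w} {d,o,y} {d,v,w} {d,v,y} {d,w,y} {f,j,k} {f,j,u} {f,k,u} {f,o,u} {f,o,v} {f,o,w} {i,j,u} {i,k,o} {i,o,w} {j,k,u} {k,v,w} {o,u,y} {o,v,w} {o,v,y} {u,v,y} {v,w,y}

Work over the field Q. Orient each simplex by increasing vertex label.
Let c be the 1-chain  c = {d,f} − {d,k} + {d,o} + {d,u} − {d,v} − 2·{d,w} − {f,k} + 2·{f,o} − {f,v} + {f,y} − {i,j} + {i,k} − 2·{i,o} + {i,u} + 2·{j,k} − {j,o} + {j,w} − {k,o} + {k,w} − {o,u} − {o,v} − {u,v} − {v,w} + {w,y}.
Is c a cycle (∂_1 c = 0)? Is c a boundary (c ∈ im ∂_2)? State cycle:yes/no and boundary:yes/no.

cycle:no boundary:no

n_0=10 n_1=38 n_2=27  [Q]
∂1: piv[df,di,dj,dk,do,du,dv,dw,dy] rk=9  ker:fj,fk,fo,fu,fv,fw,fy,ij,ik,io,iu,iw,jk,jo,ju,jw,ko,ku,kv,kw,ou,ov,ow,oy,uv,uy,vw,vy,wy
∂2: piv[dfv,dfw,dio,diu,diw,djk,dow,doy,dvw,dvy,dwy,fjk,fju,fku,fou,fov,fow,iju,iko,kvw,ouy,uvy] rk=22  ker:iow,jku,ovw,ovy,vwy
∂1c = {d} + {i} − 3·{j} + {k} + {o} + 2·{u} − 3·{v} − 2·{w} + 2·{y}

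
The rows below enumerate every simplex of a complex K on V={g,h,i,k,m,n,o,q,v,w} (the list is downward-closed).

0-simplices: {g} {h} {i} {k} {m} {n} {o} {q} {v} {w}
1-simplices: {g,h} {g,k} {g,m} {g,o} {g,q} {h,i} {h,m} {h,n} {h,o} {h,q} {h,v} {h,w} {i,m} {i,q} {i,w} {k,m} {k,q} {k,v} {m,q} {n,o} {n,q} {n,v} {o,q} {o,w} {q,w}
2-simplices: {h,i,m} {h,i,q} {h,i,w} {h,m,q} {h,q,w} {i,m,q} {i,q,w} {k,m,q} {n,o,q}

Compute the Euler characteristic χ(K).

χ(K)=-6

n_0=10 n_1=25 n_2=9
χ=+10−25+9=-6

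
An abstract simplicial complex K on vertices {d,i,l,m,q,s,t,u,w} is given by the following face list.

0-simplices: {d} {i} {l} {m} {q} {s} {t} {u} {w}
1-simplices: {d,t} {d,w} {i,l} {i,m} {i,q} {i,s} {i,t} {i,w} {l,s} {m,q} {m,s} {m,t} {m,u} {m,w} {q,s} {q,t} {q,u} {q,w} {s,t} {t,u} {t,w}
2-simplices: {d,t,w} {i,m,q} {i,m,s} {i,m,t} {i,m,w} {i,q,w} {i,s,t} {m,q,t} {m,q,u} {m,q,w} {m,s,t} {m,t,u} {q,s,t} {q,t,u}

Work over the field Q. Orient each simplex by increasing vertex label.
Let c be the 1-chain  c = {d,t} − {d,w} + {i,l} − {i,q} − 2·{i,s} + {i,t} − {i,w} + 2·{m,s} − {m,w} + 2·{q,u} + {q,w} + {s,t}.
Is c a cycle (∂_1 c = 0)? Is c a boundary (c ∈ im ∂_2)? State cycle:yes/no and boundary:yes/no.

cycle:no boundary:no

n_0=9 n_1=21 n_2=14  [Q]
∂1: piv[dt,dw,il,im,iq,is,it,mu] rk=8  ker:iw,ls,mq,ms,mt,mw,qs,qt,qu,qw,st,tu,tw
∂2: piv[dtw,imq,ims,imt,imw,iqw,ist,mqt,mqu,mtu,qst] rk=11  ker:mqw,mst,qtu
∂1c = 2·{i} + {l} − {m} − 4·{q} − {s} + 3·{t} + 2·{u} − 2·{w}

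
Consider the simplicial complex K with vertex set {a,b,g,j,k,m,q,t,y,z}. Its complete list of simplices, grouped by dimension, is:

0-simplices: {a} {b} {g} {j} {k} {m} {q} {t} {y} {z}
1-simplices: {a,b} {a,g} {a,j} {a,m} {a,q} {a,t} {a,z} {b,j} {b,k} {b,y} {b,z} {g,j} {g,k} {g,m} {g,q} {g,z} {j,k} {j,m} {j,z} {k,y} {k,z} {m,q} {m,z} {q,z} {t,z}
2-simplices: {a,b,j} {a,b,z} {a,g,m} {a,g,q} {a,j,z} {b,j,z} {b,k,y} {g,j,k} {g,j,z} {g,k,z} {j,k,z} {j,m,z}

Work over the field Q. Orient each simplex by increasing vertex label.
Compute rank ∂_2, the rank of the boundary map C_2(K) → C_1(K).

n_0=10 n_1=25 n_2=12  [Q]
∂1: piv[ab,ag,aj,am,aq,at,az,bk,by] rk=9  ker:bj,bz,gj,gk,gm,gq,gz,jk,jm,jz,ky,kz,mq,mz,qz,tz
∂2: piv[abj,abz,agm,agq,ajz,bky,gjk,gjz,gkz,jmz] rk=10  ker:bjz,jkz
rk∂_2=10

rank∂_2=10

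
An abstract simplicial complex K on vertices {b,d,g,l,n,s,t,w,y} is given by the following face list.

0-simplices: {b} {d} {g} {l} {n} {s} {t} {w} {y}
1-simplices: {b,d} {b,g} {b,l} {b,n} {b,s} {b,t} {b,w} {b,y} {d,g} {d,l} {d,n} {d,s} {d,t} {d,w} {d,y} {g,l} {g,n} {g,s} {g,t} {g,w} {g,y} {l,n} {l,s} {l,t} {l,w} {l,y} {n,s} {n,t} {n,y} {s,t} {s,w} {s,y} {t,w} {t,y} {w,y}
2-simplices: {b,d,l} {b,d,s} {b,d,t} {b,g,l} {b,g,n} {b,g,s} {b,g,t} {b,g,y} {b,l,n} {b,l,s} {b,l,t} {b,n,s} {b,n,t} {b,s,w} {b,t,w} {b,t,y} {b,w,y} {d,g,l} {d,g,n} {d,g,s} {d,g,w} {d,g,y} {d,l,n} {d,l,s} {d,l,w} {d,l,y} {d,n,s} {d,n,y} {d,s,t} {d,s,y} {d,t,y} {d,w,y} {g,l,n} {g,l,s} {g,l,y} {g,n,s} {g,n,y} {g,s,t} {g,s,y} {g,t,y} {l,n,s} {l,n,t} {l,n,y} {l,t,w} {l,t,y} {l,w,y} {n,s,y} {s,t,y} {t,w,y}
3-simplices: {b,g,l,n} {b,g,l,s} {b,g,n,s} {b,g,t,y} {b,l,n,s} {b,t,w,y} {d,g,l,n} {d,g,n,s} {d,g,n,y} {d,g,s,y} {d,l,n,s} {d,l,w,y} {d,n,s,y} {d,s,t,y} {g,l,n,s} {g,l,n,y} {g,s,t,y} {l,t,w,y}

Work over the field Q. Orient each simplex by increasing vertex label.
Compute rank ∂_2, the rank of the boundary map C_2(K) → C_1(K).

rank∂_2=27

n_0=9 n_1=35 n_2=49 n_3=18  [Q]
∂1: piv[bd,bg,bl,bn,bs,bt,bw,by] rk=8  ker:dg,dl,dn,ds,dt,dw,dy,gl,gn,gs,gt,gw,gy,ln,ls,lt,lw,ly,ns,nt,ny,st,sw,sy,tw,ty,wy
∂2: piv[bdl,bds,bdt,bgl,bgn,bgs,bgt,bgy,bln,bls,blt,bns,bnt,bsw,btw,bty,bwy,dgl,dgn,dgw,dgy,dlw,dly,dny,dst,dsy,dwy] rk=27  ker:dgs,dln,dls,dns,dty,gln,gls,gly,gns,gny,gst,gsy,gty,lns,lnt,lny,ltw,lty,lwy,nsy,sty,twy
∂3: piv[bgln,bgls,bgns,bgty,blns,btwy,dgln,dgns,dgny,dgsy,dlns,dlwy,dnsy,dsty,glny,gsty,ltwy] rk=17  ker:glns
rk∂_2=27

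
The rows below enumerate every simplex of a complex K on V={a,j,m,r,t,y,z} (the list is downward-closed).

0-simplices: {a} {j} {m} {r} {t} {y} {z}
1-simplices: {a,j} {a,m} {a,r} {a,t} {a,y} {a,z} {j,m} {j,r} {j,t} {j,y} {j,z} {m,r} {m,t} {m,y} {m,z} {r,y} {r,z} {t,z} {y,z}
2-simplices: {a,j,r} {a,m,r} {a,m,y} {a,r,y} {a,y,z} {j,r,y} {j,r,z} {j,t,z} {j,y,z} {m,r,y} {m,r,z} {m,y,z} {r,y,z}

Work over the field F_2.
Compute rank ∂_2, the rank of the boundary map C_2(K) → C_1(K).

n_0=7 n_1=19 n_2=13  [Z2]
∂1: piv[aj,am,ar,at,ay,az] rk=6  ker:jm,jr,jt,jy,jz,mr,mt,my,mz,ry,rz,tz,yz
∂2: piv[ajr,amr,amy,ary,ayz,jry,jrz,jtz,jyz,mrz] rk=10  ker:mry,myz,ryz
rk∂_2=10

rank∂_2=10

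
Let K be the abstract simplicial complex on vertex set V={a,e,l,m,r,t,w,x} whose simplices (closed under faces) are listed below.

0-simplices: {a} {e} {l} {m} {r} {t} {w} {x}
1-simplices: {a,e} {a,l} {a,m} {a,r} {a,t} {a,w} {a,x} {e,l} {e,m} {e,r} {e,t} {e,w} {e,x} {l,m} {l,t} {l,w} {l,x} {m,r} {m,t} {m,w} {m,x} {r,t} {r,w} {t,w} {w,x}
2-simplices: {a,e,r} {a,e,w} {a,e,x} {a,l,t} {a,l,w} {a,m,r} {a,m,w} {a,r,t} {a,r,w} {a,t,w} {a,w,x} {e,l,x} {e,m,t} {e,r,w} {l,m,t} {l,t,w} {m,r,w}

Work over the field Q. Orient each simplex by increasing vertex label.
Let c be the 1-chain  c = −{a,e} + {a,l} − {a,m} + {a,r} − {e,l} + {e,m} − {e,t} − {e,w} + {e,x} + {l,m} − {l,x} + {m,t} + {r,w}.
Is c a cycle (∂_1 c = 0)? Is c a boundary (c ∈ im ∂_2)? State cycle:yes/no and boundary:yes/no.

n_0=8 n_1=25 n_2=17  [Q]
∂1: piv[ae,al,am,ar,at,aw,ax] rk=7  ker:el,em,er,et,ew,ex,lm,lt,lw,lx,mr,mt,mw,mx,rt,rw,tw,wx
∂2: piv[aer,aew,aex,alt,alw,amr,amw,art,arw,atw,awx,elx,emt,lmt] rk=14  ker:erw,ltw,mrw
∂1c = 0
c vs im∂2: residual ≠ 0 ⇒ not boundary

cycle:yes boundary:no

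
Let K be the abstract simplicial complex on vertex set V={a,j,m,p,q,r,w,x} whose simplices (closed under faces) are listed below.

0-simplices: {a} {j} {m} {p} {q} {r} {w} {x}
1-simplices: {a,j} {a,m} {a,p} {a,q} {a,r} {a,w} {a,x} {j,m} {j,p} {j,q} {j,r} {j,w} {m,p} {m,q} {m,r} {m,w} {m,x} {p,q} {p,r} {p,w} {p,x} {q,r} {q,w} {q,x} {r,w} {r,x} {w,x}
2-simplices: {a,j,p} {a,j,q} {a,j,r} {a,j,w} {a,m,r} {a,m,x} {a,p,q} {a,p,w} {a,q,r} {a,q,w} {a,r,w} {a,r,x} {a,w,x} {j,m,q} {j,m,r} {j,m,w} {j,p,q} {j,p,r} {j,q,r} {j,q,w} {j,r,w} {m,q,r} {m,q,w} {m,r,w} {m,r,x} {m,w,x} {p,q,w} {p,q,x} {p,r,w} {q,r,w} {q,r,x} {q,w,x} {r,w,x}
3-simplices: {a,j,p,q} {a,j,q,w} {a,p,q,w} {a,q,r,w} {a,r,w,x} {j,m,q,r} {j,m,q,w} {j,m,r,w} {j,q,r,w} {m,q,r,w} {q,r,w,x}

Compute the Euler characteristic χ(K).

n_0=8 n_1=27 n_2=33 n_3=11
χ=+8−27+33−11=3

χ(K)=3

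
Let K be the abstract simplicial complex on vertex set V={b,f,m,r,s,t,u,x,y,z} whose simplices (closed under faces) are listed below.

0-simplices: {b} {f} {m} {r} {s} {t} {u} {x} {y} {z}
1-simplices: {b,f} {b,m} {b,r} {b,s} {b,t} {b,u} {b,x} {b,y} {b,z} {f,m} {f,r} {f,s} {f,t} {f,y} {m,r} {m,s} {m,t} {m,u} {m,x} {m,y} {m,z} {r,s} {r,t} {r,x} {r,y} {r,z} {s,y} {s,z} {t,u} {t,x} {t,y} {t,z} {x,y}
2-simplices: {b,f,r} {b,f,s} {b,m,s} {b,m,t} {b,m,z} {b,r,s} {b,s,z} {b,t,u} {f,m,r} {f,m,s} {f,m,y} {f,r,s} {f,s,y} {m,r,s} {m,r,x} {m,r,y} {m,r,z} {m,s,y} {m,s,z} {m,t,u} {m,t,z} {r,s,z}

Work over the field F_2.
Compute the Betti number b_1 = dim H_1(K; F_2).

n_0=10 n_1=33 n_2=22  [Z2]
∂1: piv[bf,bm,br,bs,bt,bu,bx,by,bz] rk=9  ker:fm,fr,fs,ft,fy,mr,ms,mt,mu,mx,my,mz,rs,rt,rx,ry,rz,sy,sz,tu,tx,ty,tz,xy
∂2: piv[bfr,bfs,bms,bmt,bmz,brs,bsz,btu,fmr,fms,fmy,fsy,mrx,mry,mrz,mtu,mtz] rk=17  ker:frs,mrs,msy,msz,rsz
b_1=(33−9)−17=7

b_1=7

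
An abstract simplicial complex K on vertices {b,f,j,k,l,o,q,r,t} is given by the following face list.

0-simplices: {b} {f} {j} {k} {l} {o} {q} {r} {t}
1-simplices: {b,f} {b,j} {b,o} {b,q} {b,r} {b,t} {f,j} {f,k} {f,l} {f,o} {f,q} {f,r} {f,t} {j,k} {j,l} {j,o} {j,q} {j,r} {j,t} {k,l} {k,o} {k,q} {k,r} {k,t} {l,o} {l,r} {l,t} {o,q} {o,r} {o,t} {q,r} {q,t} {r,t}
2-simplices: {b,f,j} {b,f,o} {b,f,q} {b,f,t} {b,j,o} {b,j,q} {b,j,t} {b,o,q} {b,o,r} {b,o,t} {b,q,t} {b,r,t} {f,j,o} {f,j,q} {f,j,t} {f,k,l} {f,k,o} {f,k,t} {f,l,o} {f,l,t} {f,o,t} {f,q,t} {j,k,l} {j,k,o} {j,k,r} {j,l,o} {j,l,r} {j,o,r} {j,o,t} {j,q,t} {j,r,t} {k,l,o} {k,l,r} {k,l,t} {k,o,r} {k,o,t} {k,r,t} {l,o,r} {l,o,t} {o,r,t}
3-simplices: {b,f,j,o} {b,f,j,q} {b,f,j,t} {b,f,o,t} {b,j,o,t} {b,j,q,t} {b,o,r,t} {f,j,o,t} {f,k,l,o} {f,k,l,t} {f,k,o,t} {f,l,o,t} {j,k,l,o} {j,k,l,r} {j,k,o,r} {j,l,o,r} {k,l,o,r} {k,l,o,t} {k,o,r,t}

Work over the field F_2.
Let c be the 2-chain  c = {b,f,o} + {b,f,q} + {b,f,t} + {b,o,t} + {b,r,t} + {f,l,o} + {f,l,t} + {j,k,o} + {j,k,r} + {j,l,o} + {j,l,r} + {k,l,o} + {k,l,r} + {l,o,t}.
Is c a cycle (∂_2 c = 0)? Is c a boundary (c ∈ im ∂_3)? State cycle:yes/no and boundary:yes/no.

n_0=9 n_1=33 n_2=40 n_3=19  [Z2]
∂1: piv[bf,bj,bo,bq,br,bt,fk,fl] rk=8  ker:fj,fo,fq,fr,ft,jk,jl,jo,jq,jr,jt,kl,ko,kq,kr,kt,lo,lr,lt,oq,or,ot,qr,qt,rt
∂2: piv[bfj,bfo,bfq,bft,bjo,bjq,bjt,boq,bor,bot,bqt,brt,fkl,fko,fkt,flo,flt,jkl,jko,jkr,jlr,jor] rk=22  ker:fjo,fjq,fjt,fot,fqt,jlo,jot,jqt,jrt,klo,klr,klt,kor,kot,krt,lor,lot,ort
∂3: piv[bfjo,bfjq,bfjt,bfot,bjot,bjqt,bort,fklo,fklt,fkot,flot,jklo,jklr,jkor,jlor,kort] rk=16  ker:fjot,klor,klot
∂2c = {b,f} + {b,q} + {b,r} + {b,t} + {f,q} + {r,t}

cycle:no boundary:no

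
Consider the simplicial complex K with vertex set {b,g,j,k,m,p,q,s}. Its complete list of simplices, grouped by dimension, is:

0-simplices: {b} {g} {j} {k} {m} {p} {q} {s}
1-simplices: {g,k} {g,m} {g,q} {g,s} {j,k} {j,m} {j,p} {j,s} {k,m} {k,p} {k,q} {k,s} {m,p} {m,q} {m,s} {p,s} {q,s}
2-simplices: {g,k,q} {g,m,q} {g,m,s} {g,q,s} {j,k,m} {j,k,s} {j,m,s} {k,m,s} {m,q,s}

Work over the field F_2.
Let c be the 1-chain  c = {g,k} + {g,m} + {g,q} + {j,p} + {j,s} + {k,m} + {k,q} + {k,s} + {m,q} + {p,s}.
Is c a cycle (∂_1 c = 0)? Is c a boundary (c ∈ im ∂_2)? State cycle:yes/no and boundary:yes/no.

cycle:no boundary:no

n_0=8 n_1=17 n_2=9  [Z2]
∂1: piv[gk,gm,gq,gs,jk,jp] rk=6  ker:jm,js,km,kp,kq,ks,mp,mq,ms,ps,qs
∂2: piv[gkq,gmq,gms,gqs,jkm,jks,jms] rk=7  ker:kms,mqs
∂1c = {g} + {m} + {q} + {s}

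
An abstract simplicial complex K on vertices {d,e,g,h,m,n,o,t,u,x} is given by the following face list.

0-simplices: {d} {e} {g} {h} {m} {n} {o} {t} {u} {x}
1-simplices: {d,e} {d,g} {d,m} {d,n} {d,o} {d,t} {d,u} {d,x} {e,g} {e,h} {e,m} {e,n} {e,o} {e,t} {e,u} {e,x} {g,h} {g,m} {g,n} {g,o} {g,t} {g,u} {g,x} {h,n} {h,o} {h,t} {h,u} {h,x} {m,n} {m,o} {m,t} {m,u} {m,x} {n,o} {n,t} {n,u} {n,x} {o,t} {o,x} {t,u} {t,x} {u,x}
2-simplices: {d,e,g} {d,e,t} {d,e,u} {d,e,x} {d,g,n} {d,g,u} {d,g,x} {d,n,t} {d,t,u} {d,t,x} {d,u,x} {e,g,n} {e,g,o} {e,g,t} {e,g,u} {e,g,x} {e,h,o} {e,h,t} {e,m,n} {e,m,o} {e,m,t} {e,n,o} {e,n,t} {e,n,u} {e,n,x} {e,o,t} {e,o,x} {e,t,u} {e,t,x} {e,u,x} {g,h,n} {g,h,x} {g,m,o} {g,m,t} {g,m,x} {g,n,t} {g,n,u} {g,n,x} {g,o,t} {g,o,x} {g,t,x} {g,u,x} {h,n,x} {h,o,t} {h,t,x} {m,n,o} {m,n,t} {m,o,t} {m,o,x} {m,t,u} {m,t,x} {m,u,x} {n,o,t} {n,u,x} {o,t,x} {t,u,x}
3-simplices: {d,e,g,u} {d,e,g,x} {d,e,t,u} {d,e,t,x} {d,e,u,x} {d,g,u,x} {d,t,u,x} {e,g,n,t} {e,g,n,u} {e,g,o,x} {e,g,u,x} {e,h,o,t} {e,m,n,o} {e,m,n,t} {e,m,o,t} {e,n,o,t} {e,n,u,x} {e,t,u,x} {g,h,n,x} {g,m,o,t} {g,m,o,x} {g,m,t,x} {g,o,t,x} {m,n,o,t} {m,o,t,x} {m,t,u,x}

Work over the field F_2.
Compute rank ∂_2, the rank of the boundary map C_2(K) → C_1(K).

rank∂_2=30

n_0=10 n_1=42 n_2=56 n_3=26  [Z2]
∂1: piv[de,dg,dm,dn,do,dt,du,dx,eh] rk=9  ker:eg,em,en,eo,et,eu,ex,gh,gm,gn,go,gt,gu,gx,hn,ho,ht,hu,hx,mn,mo,mt,mu,mx,no,nt,nu,nx,ot,ox,tu,tx,ux
∂2: piv[deg,det,deu,dex,dgn,dgu,dgx,dnt,dtu,dtx,dux,egn,ego,egt,eho,eht,emn,emo,emt,eno,enu,enx,eot,eox,ghn,ghx,gmo,gmx,htx,mtu] rk=30  ker:egu,egx,ent,etu,etx,eux,gmt,gnt,gnu,gnx,got,gox,gtx,gux,hnx,hot,mno,mnt,mot,mox,mtx,mux,not,nux,otx,tux
∂3: piv[degu,degx,detu,detx,deux,dgux,dtux,egnt,egnu,egox,ehot,emno,emnt,emot,enot,enux,ghnx,gmot,gmox,gmtx,gotx,mtux] rk=22  ker:egux,etux,mnot,motx
rk∂_2=30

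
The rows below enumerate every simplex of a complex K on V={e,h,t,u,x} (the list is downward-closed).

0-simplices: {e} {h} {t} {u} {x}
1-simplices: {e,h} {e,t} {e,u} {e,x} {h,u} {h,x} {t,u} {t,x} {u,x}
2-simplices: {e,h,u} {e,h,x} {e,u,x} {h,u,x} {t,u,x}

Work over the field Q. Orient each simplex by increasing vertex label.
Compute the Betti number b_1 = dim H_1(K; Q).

n_0=5 n_1=9 n_2=5  [Q]
∂1: piv[eh,et,eu,ex] rk=4  ker:hu,hx,tu,tx,ux
∂2: piv[ehu,ehx,eux,tux] rk=4  ker:hux
b_1=(9−4)−4=1

b_1=1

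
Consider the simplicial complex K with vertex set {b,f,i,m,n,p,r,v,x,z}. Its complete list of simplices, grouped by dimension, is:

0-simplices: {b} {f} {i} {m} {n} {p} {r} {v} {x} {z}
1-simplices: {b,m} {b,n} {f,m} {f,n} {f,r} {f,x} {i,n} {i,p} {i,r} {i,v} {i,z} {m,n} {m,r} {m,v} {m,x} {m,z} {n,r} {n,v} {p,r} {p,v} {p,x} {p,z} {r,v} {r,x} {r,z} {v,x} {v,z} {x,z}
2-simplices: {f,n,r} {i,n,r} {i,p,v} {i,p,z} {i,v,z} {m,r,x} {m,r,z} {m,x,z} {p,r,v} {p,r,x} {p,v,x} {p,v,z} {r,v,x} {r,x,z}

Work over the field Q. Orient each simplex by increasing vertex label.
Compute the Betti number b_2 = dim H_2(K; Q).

b_2=3

n_0=10 n_1=28 n_2=14  [Q]
∂1: piv[bm,bn,fm,fr,fx,in,ip,iv,iz] rk=9  ker:fn,ir,mn,mr,mv,mx,mz,nr,nv,pr,pv,px,pz,rv,rx,rz,vx,vz,xz
∂2: piv[fnr,inr,ipv,ipz,ivz,mrx,mrz,mxz,prv,prx,pvx] rk=11  ker:pvz,rvx,rxz
b_2=(14−11)−0=3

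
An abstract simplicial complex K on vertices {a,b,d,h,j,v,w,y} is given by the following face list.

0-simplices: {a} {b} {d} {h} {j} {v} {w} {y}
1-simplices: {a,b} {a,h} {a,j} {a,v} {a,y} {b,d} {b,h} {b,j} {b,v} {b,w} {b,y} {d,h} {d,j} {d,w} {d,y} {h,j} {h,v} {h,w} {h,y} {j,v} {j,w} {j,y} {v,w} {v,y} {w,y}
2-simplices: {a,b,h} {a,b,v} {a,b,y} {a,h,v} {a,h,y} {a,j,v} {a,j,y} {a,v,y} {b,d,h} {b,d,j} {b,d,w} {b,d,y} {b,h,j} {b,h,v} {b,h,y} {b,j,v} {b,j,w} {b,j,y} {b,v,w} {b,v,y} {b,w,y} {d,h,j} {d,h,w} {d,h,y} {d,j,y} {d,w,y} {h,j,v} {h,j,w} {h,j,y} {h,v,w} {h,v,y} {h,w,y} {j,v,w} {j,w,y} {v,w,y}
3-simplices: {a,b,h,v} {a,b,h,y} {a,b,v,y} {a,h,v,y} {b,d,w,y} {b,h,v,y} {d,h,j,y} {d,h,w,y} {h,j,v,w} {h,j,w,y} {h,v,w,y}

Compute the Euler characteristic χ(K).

χ(K)=7

n_0=8 n_1=25 n_2=35 n_3=11
χ=+8−25+35−11=7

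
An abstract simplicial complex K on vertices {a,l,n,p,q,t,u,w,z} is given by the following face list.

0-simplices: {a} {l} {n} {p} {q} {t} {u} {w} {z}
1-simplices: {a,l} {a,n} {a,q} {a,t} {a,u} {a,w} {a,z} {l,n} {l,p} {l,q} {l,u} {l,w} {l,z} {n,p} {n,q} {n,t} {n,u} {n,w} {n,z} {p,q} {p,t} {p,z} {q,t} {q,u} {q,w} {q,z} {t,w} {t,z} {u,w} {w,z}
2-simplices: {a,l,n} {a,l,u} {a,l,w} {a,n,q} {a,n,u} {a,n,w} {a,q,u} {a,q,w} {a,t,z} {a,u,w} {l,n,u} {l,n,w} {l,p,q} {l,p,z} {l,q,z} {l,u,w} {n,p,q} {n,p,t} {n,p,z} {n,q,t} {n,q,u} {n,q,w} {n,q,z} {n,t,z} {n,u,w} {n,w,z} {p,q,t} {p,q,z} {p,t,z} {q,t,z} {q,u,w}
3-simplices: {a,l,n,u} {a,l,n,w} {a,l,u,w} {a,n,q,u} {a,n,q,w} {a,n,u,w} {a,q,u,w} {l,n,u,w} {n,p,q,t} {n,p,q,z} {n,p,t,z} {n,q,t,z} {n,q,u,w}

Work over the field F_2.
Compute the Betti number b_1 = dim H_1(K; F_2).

n_0=9 n_1=30 n_2=31 n_3=13  [Z2]
∂1: piv[al,an,aq,at,au,aw,az,lp] rk=8  ker:ln,lq,lu,lw,lz,np,nq,nt,nu,nw,nz,pq,pt,pz,qt,qu,qw,qz,tw,tz,uw,wz
∂2: piv[aln,alu,alw,anq,anu,anw,aqu,aqw,atz,auw,lpq,lpz,lqz,npq,npt,npz,nqt,ntz,nwz] rk=19  ker:lnu,lnw,luw,nqu,nqw,nqz,nuw,pqt,pqz,ptz,qtz,quw
∂3: piv[alnu,alnw,aluw,anqu,anqw,anuw,aquw,npqt,npqz,nptz,nqtz] rk=11  ker:lnuw,nquw
b_1=(30−8)−19=3

b_1=3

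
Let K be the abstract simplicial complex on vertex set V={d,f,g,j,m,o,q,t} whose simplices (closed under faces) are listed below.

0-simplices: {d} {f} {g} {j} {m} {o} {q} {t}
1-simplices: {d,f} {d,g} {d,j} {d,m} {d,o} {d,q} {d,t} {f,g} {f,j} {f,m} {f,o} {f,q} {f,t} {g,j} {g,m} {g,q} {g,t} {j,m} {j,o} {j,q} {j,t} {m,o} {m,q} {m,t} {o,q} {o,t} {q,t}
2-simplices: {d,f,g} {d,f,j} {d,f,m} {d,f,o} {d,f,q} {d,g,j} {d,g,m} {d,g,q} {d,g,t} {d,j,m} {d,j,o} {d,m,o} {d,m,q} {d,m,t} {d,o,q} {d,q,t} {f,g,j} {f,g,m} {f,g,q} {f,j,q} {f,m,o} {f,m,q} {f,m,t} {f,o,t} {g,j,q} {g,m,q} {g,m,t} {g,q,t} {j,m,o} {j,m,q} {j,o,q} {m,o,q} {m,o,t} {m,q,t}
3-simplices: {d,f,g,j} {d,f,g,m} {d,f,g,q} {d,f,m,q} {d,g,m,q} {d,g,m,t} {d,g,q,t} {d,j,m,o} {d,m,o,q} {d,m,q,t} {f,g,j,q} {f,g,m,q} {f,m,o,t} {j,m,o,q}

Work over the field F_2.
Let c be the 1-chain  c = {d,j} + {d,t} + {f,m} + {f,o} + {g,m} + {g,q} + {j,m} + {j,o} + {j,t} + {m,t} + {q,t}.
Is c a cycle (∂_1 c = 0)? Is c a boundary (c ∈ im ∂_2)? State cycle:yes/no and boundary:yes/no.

cycle:yes boundary:no

n_0=8 n_1=27 n_2=34 n_3=14  [Z2]
∂1: piv[df,dg,dj,dm,do,dq,dt] rk=7  ker:fg,fj,fm,fo,fq,ft,gj,gm,gq,gt,jm,jo,jq,jt,mo,mq,mt,oq,ot,qt
∂2: piv[dfg,dfj,dfm,dfo,dfq,dgj,dgm,dgq,dgt,djm,djo,dmo,dmq,dmt,doq,dqt,fjq,fmt,fot] rk=19  ker:fgj,fgm,fgq,fmo,fmq,gjq,gmq,gmt,gqt,jmo,jmq,joq,moq,mot,mqt
∂3: piv[dfgj,dfgm,dfgq,dfmq,dgmq,dgmt,dgqt,djmo,dmoq,dmqt,fgjq,fmot,jmoq] rk=13  ker:fgmq
∂1c = 0
c vs im∂2: residual ≠ 0 ⇒ not boundary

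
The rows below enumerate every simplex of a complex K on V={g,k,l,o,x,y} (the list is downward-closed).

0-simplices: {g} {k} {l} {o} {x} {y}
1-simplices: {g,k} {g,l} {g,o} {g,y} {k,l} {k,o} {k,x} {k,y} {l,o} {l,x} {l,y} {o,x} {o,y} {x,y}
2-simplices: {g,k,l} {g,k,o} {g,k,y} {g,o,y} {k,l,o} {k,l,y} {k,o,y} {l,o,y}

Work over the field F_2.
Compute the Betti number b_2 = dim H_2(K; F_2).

n_0=6 n_1=14 n_2=8  [Z2]
∂1: piv[gk,gl,go,gy,kx] rk=5  ker:kl,ko,ky,lo,lx,ly,ox,oy,xy
∂2: piv[gkl,gko,gky,goy,klo,kly] rk=6  ker:koy,loy
b_2=(8−6)−0=2

b_2=2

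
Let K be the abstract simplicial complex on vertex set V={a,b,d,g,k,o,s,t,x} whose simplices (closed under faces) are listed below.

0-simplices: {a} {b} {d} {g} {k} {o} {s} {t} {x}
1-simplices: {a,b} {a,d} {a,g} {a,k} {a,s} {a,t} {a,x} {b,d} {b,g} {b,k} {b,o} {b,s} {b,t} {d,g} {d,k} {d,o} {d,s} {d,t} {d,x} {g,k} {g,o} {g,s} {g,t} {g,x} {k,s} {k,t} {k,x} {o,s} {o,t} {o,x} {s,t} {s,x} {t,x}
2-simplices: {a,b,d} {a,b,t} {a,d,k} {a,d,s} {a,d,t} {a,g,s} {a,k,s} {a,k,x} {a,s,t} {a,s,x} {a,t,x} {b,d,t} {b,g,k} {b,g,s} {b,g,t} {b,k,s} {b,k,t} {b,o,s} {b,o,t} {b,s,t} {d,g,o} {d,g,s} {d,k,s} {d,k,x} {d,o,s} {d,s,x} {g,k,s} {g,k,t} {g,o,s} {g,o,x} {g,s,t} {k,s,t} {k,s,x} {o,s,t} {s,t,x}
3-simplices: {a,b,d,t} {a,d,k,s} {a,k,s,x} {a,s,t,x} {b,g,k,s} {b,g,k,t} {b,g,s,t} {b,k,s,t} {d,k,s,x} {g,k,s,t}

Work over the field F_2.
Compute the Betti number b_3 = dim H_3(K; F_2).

n_0=9 n_1=33 n_2=35 n_3=10  [Z2]
∂1: piv[ab,ad,ag,ak,as,at,ax,bo] rk=8  ker:bd,bg,bk,bs,bt,dg,dk,do,ds,dt,dx,gk,go,gs,gt,gx,ks,kt,kx,os,ot,ox,st,sx,tx
∂2: piv[abd,abt,adk,ads,adt,ags,aks,akx,ast,asx,atx,bgk,bgs,bgt,bks,bkt,bos,bot,bst,dgo,dgs,dkx,dos,gox] rk=24  ker:bdt,dks,dsx,gks,gkt,gos,gst,kst,ksx,ost,stx
∂3: piv[abdt,adks,aksx,astx,bgks,bgkt,bgst,bkst,dksx] rk=9  ker:gkst
b_3=(10−9)−0=1

b_3=1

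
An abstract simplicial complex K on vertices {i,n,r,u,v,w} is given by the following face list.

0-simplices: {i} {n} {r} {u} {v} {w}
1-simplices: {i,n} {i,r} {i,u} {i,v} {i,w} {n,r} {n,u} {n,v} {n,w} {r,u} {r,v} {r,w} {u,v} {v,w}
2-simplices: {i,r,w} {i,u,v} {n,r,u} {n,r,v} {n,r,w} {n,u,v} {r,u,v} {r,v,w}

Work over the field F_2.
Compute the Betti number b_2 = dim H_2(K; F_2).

b_2=1

n_0=6 n_1=14 n_2=8  [Z2]
∂1: piv[in,ir,iu,iv,iw] rk=5  ker:nr,nu,nv,nw,ru,rv,rw,uv,vw
∂2: piv[irw,iuv,nru,nrv,nrw,nuv,rvw] rk=7  ker:ruv
b_2=(8−7)−0=1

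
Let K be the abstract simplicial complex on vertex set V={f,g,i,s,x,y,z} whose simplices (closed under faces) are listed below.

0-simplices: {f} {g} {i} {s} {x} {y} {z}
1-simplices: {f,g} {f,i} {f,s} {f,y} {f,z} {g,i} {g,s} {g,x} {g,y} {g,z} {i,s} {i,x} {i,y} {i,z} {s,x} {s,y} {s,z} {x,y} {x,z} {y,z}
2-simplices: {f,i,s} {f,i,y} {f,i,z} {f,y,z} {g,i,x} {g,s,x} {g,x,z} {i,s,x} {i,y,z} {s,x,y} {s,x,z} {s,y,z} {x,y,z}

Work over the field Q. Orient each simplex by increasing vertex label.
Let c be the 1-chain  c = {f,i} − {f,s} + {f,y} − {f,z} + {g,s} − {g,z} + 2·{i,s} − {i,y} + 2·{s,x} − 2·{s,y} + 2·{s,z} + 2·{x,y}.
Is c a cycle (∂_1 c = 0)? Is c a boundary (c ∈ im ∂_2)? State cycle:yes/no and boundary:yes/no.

n_0=7 n_1=20 n_2=13  [Q]
∂1: piv[fg,fi,fs,fy,fz,gx] rk=6  ker:gi,gs,gy,gz,is,ix,iy,iz,sx,sy,sz,xy,xz,yz
∂2: piv[fis,fiy,fiz,fyz,gix,gsx,gxz,isx,sxy,sxz,syz] rk=11  ker:iyz,xyz
∂1c = 0
c vs im∂2: residual ≠ 0 ⇒ not boundary

cycle:yes boundary:no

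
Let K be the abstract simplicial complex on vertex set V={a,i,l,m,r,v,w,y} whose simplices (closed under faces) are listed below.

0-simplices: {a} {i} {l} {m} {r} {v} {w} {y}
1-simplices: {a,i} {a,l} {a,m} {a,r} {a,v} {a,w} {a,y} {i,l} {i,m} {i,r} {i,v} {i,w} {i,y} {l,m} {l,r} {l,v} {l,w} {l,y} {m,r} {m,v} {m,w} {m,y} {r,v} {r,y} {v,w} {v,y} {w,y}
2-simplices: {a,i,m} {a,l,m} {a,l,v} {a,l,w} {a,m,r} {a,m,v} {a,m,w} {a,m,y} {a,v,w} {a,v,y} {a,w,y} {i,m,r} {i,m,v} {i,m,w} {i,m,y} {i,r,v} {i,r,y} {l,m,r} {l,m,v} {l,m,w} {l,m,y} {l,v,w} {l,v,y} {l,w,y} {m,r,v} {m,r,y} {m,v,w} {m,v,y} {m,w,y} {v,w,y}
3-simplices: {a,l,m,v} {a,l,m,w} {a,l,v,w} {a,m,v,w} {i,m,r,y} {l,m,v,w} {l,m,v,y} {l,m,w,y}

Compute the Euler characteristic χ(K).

n_0=8 n_1=27 n_2=30 n_3=8
χ=+8−27+30−8=3

χ(K)=3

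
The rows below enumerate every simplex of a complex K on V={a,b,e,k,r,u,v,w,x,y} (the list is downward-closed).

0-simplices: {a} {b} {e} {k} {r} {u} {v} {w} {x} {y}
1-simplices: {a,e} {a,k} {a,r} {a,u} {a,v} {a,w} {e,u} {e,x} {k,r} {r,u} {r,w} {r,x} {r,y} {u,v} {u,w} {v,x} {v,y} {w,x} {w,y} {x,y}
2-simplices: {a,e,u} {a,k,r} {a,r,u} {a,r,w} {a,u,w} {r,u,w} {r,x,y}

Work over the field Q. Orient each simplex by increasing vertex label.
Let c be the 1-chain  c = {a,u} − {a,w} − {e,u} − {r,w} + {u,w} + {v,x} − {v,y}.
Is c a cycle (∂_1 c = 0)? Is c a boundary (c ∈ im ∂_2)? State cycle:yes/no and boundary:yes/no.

cycle:no boundary:no

n_0=10 n_1=20 n_2=7  [Q]
∂1: piv[ae,ak,ar,au,av,aw,ex,ry] rk=8  ker:eu,kr,ru,rw,rx,uv,uw,vx,vy,wx,wy,xy
∂2: piv[aeu,akr,aru,arw,auw,rxy] rk=6  ker:ruw
∂1c = {e} + {r} − {u} − {w} + {x} − {y}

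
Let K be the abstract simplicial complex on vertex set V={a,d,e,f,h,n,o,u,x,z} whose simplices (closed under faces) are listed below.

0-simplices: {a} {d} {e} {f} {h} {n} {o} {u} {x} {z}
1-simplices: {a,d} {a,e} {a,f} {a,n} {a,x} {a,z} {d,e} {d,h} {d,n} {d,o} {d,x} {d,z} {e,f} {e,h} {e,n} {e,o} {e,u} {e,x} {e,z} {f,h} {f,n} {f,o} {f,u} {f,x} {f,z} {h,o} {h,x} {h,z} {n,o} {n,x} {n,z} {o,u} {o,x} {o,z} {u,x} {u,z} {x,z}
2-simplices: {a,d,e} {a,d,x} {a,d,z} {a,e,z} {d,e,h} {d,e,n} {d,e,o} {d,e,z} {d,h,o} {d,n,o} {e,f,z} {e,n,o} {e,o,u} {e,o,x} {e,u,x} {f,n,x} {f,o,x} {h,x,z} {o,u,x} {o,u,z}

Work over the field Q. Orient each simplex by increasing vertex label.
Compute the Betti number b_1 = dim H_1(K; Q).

n_0=10 n_1=37 n_2=20  [Q]
∂1: piv[ad,ae,af,an,ax,az,dh,do,eu] rk=9  ker:de,dn,dx,dz,ef,eh,en,eo,ex,ez,fh,fn,fo,fu,fx,fz,ho,hx,hz,no,nx,nz,ou,ox,oz,ux,uz,xz
∂2: piv[ade,adx,adz,aez,deh,den,deo,dho,dno,efz,eou,eox,eux,fnx,fox,hxz,ouz] rk=17  ker:dez,eno,oux
b_1=(37−9)−17=11

b_1=11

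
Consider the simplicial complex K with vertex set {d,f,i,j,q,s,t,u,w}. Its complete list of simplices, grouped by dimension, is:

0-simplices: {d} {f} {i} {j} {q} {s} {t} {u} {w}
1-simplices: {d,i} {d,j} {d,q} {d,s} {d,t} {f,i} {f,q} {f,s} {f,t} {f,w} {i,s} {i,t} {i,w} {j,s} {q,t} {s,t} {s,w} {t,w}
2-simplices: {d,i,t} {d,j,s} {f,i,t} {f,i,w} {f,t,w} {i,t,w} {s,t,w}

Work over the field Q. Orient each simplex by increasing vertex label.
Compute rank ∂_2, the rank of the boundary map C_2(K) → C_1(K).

n_0=9 n_1=18 n_2=7  [Q]
∂1: piv[di,dj,dq,ds,dt,fi,fw] rk=7  ker:fq,fs,ft,is,it,iw,js,qt,st,sw,tw
∂2: piv[dit,djs,fit,fiw,ftw,stw] rk=6  ker:itw
rk∂_2=6

rank∂_2=6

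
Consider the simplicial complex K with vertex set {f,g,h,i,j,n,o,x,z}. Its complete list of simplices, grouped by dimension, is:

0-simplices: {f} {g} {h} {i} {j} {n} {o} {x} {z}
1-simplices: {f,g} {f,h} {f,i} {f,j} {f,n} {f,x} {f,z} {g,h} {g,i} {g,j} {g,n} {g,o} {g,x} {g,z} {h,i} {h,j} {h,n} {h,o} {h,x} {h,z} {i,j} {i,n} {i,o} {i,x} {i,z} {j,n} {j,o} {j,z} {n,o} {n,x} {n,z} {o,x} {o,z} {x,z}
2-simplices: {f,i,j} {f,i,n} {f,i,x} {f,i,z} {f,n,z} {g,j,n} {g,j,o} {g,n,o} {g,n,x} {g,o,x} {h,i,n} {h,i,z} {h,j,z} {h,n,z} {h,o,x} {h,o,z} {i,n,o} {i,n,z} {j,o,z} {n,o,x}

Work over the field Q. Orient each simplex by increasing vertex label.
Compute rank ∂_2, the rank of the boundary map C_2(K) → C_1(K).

n_0=9 n_1=34 n_2=20  [Q]
∂1: piv[fg,fh,fi,fj,fn,fx,fz,go] rk=8  ker:gh,gi,gj,gn,gx,gz,hi,hj,hn,ho,hx,hz,ij,in,io,ix,iz,jn,jo,jz,no,nx,nz,ox,oz,xz
∂2: piv[fij,fin,fix,fiz,fnz,gjn,gjo,gno,gnx,gox,hin,hiz,hjz,hox,hoz,ino,joz] rk=17  ker:hnz,inz,nox
rk∂_2=17

rank∂_2=17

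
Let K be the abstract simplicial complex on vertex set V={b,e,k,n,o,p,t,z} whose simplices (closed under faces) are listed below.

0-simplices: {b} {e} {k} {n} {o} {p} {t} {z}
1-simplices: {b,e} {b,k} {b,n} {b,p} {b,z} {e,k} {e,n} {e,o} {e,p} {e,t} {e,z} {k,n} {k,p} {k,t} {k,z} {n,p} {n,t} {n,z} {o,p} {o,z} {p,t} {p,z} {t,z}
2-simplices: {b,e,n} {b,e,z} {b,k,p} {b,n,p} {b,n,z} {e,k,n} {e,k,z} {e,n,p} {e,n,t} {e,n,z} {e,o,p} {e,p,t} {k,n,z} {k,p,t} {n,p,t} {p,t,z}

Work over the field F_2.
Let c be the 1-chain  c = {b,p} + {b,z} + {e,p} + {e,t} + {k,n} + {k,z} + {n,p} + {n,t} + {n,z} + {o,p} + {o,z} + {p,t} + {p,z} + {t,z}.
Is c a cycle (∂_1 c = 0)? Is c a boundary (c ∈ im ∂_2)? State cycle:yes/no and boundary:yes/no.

n_0=8 n_1=23 n_2=16  [Z2]
∂1: piv[be,bk,bn,bp,bz,eo,et] rk=7  ker:ek,en,ep,ez,kn,kp,kt,kz,np,nt,nz,op,oz,pt,pz,tz
∂2: piv[ben,bez,bkp,bnp,bnz,ekn,ekz,enp,ent,eop,ept,kpt,ptz] rk=13  ker:enz,knz,npt
∂1c = 0
c vs im∂2: residual ≠ 0 ⇒ not boundary

cycle:yes boundary:no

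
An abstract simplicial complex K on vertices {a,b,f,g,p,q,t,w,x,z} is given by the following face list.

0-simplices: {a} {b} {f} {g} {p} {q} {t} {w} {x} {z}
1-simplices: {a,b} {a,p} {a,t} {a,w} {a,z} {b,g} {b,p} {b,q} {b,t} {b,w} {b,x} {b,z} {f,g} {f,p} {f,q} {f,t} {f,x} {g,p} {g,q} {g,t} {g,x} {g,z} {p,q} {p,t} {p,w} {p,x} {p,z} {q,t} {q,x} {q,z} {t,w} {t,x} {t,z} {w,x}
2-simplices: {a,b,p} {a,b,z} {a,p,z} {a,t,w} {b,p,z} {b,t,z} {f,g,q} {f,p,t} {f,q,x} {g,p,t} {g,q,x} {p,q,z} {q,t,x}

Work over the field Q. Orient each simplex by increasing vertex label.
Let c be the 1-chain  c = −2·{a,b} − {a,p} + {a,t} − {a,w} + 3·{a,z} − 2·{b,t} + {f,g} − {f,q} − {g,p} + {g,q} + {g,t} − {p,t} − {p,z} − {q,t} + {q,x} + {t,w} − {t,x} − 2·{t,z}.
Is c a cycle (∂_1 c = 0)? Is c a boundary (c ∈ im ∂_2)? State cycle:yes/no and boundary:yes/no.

cycle:yes boundary:yes

n_0=10 n_1=34 n_2=13  [Q]
∂1: piv[ab,ap,at,aw,az,bg,bq,bx,fg] rk=9  ker:bp,bt,bw,bz,fp,fq,ft,fx,gp,gq,gt,gx,gz,pq,pt,pw,px,pz,qt,qx,qz,tw,tx,tz,wx
∂2: piv[abp,abz,apz,atw,btz,fgq,fpt,fqx,gpt,gqx,pqz,qtx] rk=12  ker:bpz
∂1c = 0
c vs im∂2: reduces to 0 ⇒ boundary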